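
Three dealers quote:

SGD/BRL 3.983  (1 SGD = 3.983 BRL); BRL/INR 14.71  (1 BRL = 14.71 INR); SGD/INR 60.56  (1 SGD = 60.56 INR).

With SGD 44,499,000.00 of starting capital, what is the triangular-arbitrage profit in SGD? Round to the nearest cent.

Profitable loop is SGD → INR → BRL → SGD:
SGD 44,499,000.00 × 60.56 = INR 2,694,859,440.00
INR 2,694,859,440.00 ÷ 14.71 = BRL 183,199,146.16
BRL 183,199,146.16 ÷ 3.983 = SGD 45,995,266.42
Profit = SGD 45,995,266.42 − SGD 44,499,000.00

Profit: SGD 1,496,266.42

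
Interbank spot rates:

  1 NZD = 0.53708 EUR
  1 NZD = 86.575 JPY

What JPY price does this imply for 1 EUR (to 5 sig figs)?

1 EUR ÷ 0.53708 = 1.86192 NZD
1.86192 NZD × 86.575 = 161.196 JPY

EUR/JPY = 161.20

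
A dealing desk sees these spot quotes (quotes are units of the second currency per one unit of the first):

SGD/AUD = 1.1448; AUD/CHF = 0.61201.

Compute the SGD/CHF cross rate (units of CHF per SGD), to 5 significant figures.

SGD/CHF = 0.70063

1 SGD × 1.1448 = 1.1448 AUD
1.1448 AUD × 0.61201 = 0.700629 CHF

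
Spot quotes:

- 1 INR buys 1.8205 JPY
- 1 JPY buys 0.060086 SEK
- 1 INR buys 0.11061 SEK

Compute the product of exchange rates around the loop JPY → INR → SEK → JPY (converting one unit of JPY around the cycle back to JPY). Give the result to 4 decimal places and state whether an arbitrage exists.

Around JPY → INR → SEK → JPY: 1 ÷ 1.8205 × 0.11061 ÷ 0.060086 = 1.011185
Product > 1; profitable direction is JPY → INR → SEK → JPY.

1.0112 (arbitrage exists)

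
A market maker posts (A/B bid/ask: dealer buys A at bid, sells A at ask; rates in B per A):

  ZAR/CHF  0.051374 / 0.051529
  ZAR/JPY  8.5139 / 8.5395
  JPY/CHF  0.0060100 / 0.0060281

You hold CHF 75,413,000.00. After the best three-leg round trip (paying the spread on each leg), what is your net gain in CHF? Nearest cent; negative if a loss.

Best loop CHF → JPY → ZAR → CHF:
CHF 75,413,000.00 ÷ 0.0060281 (buy JPY at ask) = JPY 12,510,243,692
JPY 12,510,243,692 ÷ 8.5395 (buy ZAR at ask) = ZAR 1,464,985,501.73
ZAR 1,464,985,501.73 × 0.051374 (sell ZAR at bid) = CHF 75,262,165.17

Net result: CHF -150,834.83 (no profitable arbitrage after spreads)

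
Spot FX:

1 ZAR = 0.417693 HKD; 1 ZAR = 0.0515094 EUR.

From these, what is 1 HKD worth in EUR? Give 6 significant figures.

1 HKD ÷ 0.417693 = 2.3941 ZAR
2.3941 ZAR × 0.0515094 = 0.123319 EUR

HKD/EUR = 0.123319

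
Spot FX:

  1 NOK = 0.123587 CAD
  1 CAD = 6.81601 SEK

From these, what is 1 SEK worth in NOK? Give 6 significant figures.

SEK/NOK = 1.18713

1 SEK ÷ 6.81601 = 0.146713 CAD
0.146713 CAD ÷ 0.123587 = 1.18713 NOK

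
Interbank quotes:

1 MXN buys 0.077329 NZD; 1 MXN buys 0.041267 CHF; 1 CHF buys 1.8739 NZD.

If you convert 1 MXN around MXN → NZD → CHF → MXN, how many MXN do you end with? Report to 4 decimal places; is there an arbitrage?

1.0000 (no arbitrage)

Around MXN → NZD → CHF → MXN: 1 × 0.077329 ÷ 1.8739 ÷ 0.041267 = 0.999984
Product ≈ 1 (deviation 0.002%, within rounding noise).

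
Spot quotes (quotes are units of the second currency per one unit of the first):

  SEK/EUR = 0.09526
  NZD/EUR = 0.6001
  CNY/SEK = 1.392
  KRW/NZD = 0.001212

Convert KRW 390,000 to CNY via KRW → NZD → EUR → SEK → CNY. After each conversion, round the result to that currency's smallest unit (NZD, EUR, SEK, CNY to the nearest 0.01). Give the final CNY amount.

CNY 2,139.19

KRW 390,000 × 0.001212 = NZD 472.68
NZD 472.68 × 0.6001 = EUR 283.66
EUR 283.66 ÷ 0.09526 = SEK 2,977.75
SEK 2,977.75 ÷ 1.392 = CNY 2,139.19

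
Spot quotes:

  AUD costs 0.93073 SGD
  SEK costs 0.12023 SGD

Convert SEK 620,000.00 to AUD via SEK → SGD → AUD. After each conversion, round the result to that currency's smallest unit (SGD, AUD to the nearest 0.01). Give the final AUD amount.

AUD 80,090.47

SEK 620,000.00 × 0.12023 = SGD 74,542.60
SGD 74,542.60 ÷ 0.93073 = AUD 80,090.47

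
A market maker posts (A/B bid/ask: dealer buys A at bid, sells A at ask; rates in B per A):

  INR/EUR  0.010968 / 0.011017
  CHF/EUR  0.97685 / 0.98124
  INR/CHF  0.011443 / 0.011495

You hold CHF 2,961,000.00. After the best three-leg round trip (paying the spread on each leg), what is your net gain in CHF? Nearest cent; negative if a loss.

Net profit: CHF 43,296.81

Best loop CHF → EUR → INR → CHF:
CHF 2,961,000.00 × 0.97685 (sell CHF at bid) = EUR 2,892,452.85
EUR 2,892,452.85 ÷ 0.011017 (buy INR at ask) = INR 262,544,508.49
INR 262,544,508.49 × 0.011443 (sell INR at bid) = CHF 3,004,296.81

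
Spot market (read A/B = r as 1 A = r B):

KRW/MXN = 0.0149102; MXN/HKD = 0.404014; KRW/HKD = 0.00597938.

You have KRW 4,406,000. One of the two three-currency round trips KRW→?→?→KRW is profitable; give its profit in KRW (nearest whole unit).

Profit: KRW 32,827

Profitable loop is KRW → MXN → HKD → KRW:
KRW 4,406,000 × 0.0149102 = MXN 65,694.34
MXN 65,694.34 × 0.404014 = HKD 26,541.43
HKD 26,541.43 ÷ 0.00597938 = KRW 4,438,827
Profit = KRW 4,438,827 − KRW 4,406,000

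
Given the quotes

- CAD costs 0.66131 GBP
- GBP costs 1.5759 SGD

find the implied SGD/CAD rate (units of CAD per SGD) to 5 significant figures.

SGD/CAD = 0.95955

1 SGD ÷ 1.5759 = 0.634558 GBP
0.634558 GBP ÷ 0.66131 = 0.959547 CAD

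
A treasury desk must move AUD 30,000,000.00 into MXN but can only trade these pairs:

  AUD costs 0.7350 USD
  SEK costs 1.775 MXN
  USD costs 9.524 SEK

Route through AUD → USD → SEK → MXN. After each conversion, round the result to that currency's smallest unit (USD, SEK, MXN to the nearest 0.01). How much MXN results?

MXN 372,757,455.00

AUD 30,000,000.00 × 0.7350 = USD 22,050,000.00
USD 22,050,000.00 × 9.524 = SEK 210,004,200.00
SEK 210,004,200.00 × 1.775 = MXN 372,757,455.00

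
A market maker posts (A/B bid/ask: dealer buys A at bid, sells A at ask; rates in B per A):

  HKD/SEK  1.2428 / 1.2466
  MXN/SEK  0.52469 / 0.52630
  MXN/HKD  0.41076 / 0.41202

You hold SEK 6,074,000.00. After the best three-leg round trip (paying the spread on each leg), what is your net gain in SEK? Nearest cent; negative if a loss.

Best loop SEK → HKD → MXN → SEK:
SEK 6,074,000.00 ÷ 1.2466 (buy HKD at ask) = HKD 4,872,453.07
HKD 4,872,453.07 ÷ 0.41202 (buy MXN at ask) = MXN 11,825,768.34
MXN 11,825,768.34 × 0.52469 (sell MXN at bid) = SEK 6,204,862.39

Net profit: SEK 130,862.39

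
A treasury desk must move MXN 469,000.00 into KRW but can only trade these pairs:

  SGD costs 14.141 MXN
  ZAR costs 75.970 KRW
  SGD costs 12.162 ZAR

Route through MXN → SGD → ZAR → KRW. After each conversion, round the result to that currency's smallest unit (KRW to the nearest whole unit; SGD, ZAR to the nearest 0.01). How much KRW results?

MXN 469,000.00 ÷ 14.141 = SGD 33,165.97
SGD 33,165.97 × 12.162 = ZAR 403,364.53
ZAR 403,364.53 × 75.970 = KRW 30,643,603

KRW 30,643,603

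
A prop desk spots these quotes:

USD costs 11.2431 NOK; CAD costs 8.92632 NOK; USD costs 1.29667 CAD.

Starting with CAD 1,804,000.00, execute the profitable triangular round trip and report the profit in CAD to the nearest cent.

Profitable loop is CAD → NOK → USD → CAD:
CAD 1,804,000.00 × 8.92632 = NOK 16,103,081.28
NOK 16,103,081.28 ÷ 11.2431 = USD 1,432,263.46
USD 1,432,263.46 × 1.29667 = CAD 1,857,173.06
Profit = CAD 1,857,173.06 − CAD 1,804,000.00

Profit: CAD 53,173.06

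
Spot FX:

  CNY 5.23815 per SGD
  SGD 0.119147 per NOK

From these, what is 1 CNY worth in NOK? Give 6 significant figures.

CNY/NOK = 1.60228

1 CNY ÷ 5.23815 = 0.190907 SGD
0.190907 SGD ÷ 0.119147 = 1.60228 NOK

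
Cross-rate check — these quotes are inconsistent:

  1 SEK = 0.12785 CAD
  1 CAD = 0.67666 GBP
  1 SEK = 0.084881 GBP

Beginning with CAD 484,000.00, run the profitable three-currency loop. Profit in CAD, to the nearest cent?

Profit: CAD 9,294.32

Profitable loop is CAD → GBP → SEK → CAD:
CAD 484,000.00 × 0.67666 = GBP 327,503.44
GBP 327,503.44 ÷ 0.084881 = SEK 3,858,383.38
SEK 3,858,383.38 × 0.12785 = CAD 493,294.32
Profit = CAD 493,294.32 − CAD 484,000.00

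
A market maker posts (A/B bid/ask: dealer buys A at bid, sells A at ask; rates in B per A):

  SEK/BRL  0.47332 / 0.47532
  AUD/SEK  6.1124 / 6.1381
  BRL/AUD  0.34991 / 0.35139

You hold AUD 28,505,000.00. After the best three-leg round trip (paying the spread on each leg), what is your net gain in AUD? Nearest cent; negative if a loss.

Best loop AUD → SEK → BRL → AUD:
AUD 28,505,000.00 × 6.1124 (sell AUD at bid) = SEK 174,233,962.00
SEK 174,233,962.00 × 0.47332 (sell SEK at bid) = BRL 82,468,418.89
BRL 82,468,418.89 × 0.34991 (sell BRL at bid) = AUD 28,856,524.46

Net profit: AUD 351,524.46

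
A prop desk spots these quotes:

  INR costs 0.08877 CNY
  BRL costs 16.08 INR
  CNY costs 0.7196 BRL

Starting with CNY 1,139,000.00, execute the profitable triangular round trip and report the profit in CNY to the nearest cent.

Profit: CNY 30,949.57

Profitable loop is CNY → BRL → INR → CNY:
CNY 1,139,000.00 × 0.7196 = BRL 819,624.40
BRL 819,624.40 × 16.08 = INR 13,179,560.35
INR 13,179,560.35 × 0.08877 = CNY 1,169,949.57
Profit = CNY 1,169,949.57 − CNY 1,139,000.00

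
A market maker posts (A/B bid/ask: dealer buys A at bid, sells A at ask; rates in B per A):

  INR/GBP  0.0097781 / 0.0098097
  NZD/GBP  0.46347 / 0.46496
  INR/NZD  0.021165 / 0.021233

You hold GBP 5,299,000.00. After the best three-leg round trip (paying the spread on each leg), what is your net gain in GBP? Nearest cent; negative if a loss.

Net result: GBP -193.09 (no profitable arbitrage after spreads)

Best loop GBP → INR → NZD → GBP:
GBP 5,299,000.00 ÷ 0.0098097 (buy INR at ask) = INR 540,179,618.13
INR 540,179,618.13 × 0.021165 (sell INR at bid) = NZD 11,432,901.62
NZD 11,432,901.62 × 0.46347 (sell NZD at bid) = GBP 5,298,806.91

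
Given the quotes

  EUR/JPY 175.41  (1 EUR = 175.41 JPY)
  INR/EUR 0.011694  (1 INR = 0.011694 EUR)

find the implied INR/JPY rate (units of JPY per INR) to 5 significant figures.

1 INR × 0.011694 = 0.011694 EUR
0.011694 EUR × 175.41 = 2.05124 JPY

INR/JPY = 2.0512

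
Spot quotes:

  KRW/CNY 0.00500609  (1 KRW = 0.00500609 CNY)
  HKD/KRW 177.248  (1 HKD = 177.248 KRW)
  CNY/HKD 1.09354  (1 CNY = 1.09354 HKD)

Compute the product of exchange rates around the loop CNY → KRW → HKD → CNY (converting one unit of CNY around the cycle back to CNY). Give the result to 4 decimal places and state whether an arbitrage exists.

Around CNY → KRW → HKD → CNY: 1 ÷ 0.00500609 ÷ 177.248 ÷ 1.09354 = 1.030589
Product > 1; profitable direction is CNY → KRW → HKD → CNY.

1.0306 (arbitrage exists)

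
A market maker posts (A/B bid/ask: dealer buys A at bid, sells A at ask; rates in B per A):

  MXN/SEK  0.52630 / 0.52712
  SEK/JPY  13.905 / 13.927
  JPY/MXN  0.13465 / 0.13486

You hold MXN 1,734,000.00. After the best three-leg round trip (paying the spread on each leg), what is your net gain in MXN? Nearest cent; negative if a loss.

Best loop MXN → JPY → SEK → MXN:
MXN 1,734,000.00 ÷ 0.13486 (buy JPY at ask) = JPY 12,857,778
JPY 12,857,778 ÷ 13.927 (buy SEK at ask) = SEK 923,226.71
SEK 923,226.71 ÷ 0.52712 (buy MXN at ask) = MXN 1,751,454.53

Net profit: MXN 17,454.53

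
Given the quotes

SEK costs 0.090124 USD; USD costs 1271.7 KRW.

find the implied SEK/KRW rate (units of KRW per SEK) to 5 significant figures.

1 SEK × 0.090124 = 0.090124 USD
0.090124 USD × 1271.7 = 114.611 KRW

SEK/KRW = 114.61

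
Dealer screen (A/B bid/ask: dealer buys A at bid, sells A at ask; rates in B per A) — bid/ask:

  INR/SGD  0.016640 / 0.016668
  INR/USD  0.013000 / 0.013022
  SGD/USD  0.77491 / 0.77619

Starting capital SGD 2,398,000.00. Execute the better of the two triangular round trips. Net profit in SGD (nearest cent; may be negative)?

Net profit: SGD 11,578.04

Best loop SGD → INR → USD → SGD:
SGD 2,398,000.00 ÷ 0.016668 (buy INR at ask) = INR 143,868,490.52
INR 143,868,490.52 × 0.013000 (sell INR at bid) = USD 1,870,290.38
USD 1,870,290.38 ÷ 0.77619 (buy SGD at ask) = SGD 2,409,578.04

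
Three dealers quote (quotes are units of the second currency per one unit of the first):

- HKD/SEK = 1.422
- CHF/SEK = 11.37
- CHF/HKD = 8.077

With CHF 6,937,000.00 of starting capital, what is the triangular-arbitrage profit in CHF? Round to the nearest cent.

Profit: CHF 70,464.55

Profitable loop is CHF → HKD → SEK → CHF:
CHF 6,937,000.00 × 8.077 = HKD 56,030,149.00
HKD 56,030,149.00 × 1.422 = SEK 79,674,871.88
SEK 79,674,871.88 ÷ 11.37 = CHF 7,007,464.55
Profit = CHF 7,007,464.55 − CHF 6,937,000.00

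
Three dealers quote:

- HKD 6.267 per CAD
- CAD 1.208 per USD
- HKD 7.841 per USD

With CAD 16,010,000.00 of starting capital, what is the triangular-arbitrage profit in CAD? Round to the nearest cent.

Profitable loop is CAD → USD → HKD → CAD:
CAD 16,010,000.00 ÷ 1.208 = USD 13,253,311.26
USD 13,253,311.26 × 7.841 = HKD 103,919,213.58
HKD 103,919,213.58 ÷ 6.267 = CAD 16,581,971.21
Profit = CAD 16,581,971.21 − CAD 16,010,000.00

Profit: CAD 571,971.21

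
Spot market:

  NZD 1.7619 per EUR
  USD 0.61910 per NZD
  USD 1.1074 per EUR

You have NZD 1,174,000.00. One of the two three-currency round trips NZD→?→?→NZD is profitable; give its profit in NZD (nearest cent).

Profit: NZD 17,874.58

Profitable loop is NZD → EUR → USD → NZD:
NZD 1,174,000.00 ÷ 1.7619 = EUR 666,326.13
EUR 666,326.13 × 1.1074 = USD 737,889.55
USD 737,889.55 ÷ 0.61910 = NZD 1,191,874.58
Profit = NZD 1,191,874.58 − NZD 1,174,000.00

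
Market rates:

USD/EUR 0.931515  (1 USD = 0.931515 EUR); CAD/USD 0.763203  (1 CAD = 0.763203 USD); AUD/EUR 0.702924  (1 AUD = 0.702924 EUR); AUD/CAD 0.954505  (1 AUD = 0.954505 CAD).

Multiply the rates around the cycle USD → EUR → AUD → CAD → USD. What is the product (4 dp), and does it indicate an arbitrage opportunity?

Around USD → EUR → AUD → CAD → USD: 1 × 0.931515 ÷ 0.702924 × 0.954505 × 0.763203 = 0.965383
Product < 1; profitable direction is USD → CAD → AUD → EUR → USD.

0.9654 (arbitrage exists)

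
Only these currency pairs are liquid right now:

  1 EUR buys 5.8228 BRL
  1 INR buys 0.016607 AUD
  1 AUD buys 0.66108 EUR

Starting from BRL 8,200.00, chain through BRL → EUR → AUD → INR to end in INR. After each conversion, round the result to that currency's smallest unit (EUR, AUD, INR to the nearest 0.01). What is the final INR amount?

INR 128,273.62

BRL 8,200.00 ÷ 5.8228 = EUR 1,408.26
EUR 1,408.26 ÷ 0.66108 = AUD 2,130.24
AUD 2,130.24 ÷ 0.016607 = INR 128,273.62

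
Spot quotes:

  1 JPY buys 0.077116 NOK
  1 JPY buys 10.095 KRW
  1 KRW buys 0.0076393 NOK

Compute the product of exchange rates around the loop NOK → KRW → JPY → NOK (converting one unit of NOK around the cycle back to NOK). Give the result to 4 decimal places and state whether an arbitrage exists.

1.0000 (no arbitrage)

Around NOK → KRW → JPY → NOK: 1 ÷ 0.0076393 ÷ 10.095 × 0.077116 = 0.999965
Product ≈ 1 (deviation 0.004%, within rounding noise).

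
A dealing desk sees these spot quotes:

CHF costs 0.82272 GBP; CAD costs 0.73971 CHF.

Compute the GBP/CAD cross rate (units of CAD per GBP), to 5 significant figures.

1 GBP ÷ 0.82272 = 1.21548 CHF
1.21548 CHF ÷ 0.73971 = 1.64318 CAD

GBP/CAD = 1.6432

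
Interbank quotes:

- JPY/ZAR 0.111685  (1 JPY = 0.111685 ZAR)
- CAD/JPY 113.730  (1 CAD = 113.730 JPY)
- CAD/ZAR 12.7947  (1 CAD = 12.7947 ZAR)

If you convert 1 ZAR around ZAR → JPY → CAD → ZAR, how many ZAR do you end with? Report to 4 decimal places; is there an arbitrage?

1.0073 (arbitrage exists)

Around ZAR → JPY → CAD → ZAR: 1 ÷ 0.111685 ÷ 113.730 × 12.7947 = 1.007303
Product > 1; profitable direction is ZAR → JPY → CAD → ZAR.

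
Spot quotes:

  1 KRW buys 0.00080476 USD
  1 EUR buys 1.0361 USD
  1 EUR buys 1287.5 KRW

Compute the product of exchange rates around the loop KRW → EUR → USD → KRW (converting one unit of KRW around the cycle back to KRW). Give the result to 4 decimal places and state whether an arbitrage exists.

1.0000 (no arbitrage)

Around KRW → EUR → USD → KRW: 1 ÷ 1287.5 × 1.0361 ÷ 0.00080476 = 0.999972
Product ≈ 1 (deviation 0.003%, within rounding noise).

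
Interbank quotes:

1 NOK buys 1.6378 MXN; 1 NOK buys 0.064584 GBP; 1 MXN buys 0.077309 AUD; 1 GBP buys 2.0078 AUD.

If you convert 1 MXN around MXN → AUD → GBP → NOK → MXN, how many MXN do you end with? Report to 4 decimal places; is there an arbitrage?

Around MXN → AUD → GBP → NOK → MXN: 1 × 0.077309 ÷ 2.0078 ÷ 0.064584 × 1.6378 = 0.976440
Product < 1; profitable direction is MXN → NOK → GBP → AUD → MXN.

0.9764 (arbitrage exists)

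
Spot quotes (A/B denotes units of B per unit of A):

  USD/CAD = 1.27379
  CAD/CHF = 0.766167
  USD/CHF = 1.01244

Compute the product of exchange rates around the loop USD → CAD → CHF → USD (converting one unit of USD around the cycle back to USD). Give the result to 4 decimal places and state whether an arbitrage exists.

Around USD → CAD → CHF → USD: 1 × 1.27379 × 0.766167 ÷ 1.01244 = 0.963944
Product < 1; profitable direction is USD → CHF → CAD → USD.

0.9639 (arbitrage exists)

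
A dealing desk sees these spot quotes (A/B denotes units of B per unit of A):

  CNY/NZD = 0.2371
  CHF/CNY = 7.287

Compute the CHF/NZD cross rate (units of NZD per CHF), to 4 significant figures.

CHF/NZD = 1.728

1 CHF × 7.287 = 7.287 CNY
7.287 CNY × 0.2371 = 1.72775 NZD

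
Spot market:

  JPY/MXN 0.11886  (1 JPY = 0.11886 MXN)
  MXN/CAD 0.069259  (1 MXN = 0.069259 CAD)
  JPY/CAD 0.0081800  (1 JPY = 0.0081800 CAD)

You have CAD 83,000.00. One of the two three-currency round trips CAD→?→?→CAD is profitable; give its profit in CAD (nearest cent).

Profitable loop is CAD → JPY → MXN → CAD:
CAD 83,000.00 ÷ 0.0081800 = JPY 10,146,699
JPY 10,146,699 × 0.11886 = MXN 1,206,036.67
MXN 1,206,036.67 × 0.069259 = CAD 83,528.89
Profit = CAD 83,528.89 − CAD 83,000.00

Profit: CAD 528.89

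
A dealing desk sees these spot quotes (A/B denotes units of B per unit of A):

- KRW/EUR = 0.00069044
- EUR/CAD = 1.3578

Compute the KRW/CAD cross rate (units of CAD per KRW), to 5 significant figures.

KRW/CAD = 0.00093748

1 KRW × 0.00069044 = 0.00069044 EUR
0.00069044 EUR × 1.3578 = 0.000937479 CAD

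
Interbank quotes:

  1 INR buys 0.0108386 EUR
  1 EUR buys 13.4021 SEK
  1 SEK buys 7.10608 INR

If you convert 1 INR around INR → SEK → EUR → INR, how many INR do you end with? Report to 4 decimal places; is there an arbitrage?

Around INR → SEK → EUR → INR: 1 ÷ 7.10608 ÷ 13.4021 ÷ 0.0108386 = 0.968777
Product < 1; profitable direction is INR → EUR → SEK → INR.

0.9688 (arbitrage exists)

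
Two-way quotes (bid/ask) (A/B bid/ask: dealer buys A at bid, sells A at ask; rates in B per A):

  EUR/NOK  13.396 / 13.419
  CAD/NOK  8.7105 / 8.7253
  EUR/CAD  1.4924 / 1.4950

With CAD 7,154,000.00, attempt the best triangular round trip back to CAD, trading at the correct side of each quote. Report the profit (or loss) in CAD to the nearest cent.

Best loop CAD → EUR → NOK → CAD:
CAD 7,154,000.00 ÷ 1.4950 (buy EUR at ask) = EUR 4,785,284.28
EUR 4,785,284.28 × 13.396 (sell EUR at bid) = NOK 64,103,668.23
NOK 64,103,668.23 ÷ 8.7253 (buy CAD at ask) = CAD 7,346,872.68

Net profit: CAD 192,872.68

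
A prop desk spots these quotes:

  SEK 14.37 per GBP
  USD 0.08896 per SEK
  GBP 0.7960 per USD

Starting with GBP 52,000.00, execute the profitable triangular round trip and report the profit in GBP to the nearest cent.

Profitable loop is GBP → SEK → USD → GBP:
GBP 52,000.00 × 14.37 = SEK 747,240.00
SEK 747,240.00 × 0.08896 = USD 66,474.47
USD 66,474.47 × 0.7960 = GBP 52,913.68
Profit = GBP 52,913.68 − GBP 52,000.00

Profit: GBP 913.68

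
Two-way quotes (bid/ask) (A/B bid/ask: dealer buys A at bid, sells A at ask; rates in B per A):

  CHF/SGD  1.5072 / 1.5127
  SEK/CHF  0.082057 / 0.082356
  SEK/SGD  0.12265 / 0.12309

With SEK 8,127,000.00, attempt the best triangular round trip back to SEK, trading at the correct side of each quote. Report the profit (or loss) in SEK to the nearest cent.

Net profit: SEK 38,711.06

Best loop SEK → CHF → SGD → SEK:
SEK 8,127,000.00 × 0.082057 (sell SEK at bid) = CHF 666,877.24
CHF 666,877.24 × 1.5072 (sell CHF at bid) = SGD 1,005,117.37
SGD 1,005,117.37 ÷ 0.12309 (buy SEK at ask) = SEK 8,165,711.06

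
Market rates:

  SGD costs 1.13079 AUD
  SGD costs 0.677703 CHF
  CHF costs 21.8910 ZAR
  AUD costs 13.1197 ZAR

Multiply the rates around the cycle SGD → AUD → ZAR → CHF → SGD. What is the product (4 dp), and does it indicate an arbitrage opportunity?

Around SGD → AUD → ZAR → CHF → SGD: 1 × 1.13079 × 13.1197 ÷ 21.8910 ÷ 0.677703 = 1.000002
Product ≈ 1 (deviation 0.000%, within rounding noise).

1.0000 (no arbitrage)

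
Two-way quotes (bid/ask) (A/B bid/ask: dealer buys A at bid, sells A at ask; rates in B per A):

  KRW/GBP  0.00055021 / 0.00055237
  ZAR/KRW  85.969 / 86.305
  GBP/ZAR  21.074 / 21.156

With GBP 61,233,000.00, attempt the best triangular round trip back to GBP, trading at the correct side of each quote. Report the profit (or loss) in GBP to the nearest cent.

Best loop GBP → ZAR → KRW → GBP:
GBP 61,233,000.00 × 21.074 (sell GBP at bid) = ZAR 1,290,424,242.00
ZAR 1,290,424,242.00 × 85.969 (sell ZAR at bid) = KRW 110,936,481,660
KRW 110,936,481,660 × 0.00055021 (sell KRW at bid) = GBP 61,038,361.57

Net result: GBP -194,638.43 (no profitable arbitrage after spreads)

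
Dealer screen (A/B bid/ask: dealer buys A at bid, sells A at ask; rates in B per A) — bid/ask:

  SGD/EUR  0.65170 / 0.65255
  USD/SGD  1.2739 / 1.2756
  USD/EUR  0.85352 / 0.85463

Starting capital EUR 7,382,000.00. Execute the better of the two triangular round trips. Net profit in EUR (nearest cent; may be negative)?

Net profit: EUR 187,364.84

Best loop EUR → SGD → USD → EUR:
EUR 7,382,000.00 ÷ 0.65255 (buy SGD at ask) = SGD 11,312,543.10
SGD 11,312,543.10 ÷ 1.2756 (buy USD at ask) = USD 8,868,409.45
USD 8,868,409.45 × 0.85352 (sell USD at bid) = EUR 7,569,364.84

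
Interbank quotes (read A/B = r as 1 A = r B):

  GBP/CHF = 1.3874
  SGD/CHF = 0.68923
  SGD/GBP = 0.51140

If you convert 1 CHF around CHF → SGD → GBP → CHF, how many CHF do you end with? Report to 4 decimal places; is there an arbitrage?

Around CHF → SGD → GBP → CHF: 1 ÷ 0.68923 × 0.51140 × 1.3874 = 1.029433
Product > 1; profitable direction is CHF → SGD → GBP → CHF.

1.0294 (arbitrage exists)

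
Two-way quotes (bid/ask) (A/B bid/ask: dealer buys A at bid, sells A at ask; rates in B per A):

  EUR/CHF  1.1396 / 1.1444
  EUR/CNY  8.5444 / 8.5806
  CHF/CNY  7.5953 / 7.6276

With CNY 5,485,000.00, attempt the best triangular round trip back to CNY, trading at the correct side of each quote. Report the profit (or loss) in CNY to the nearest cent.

Net profit: CNY 47,944.93

Best loop CNY → EUR → CHF → CNY:
CNY 5,485,000.00 ÷ 8.5806 (buy EUR at ask) = EUR 639,232.69
EUR 639,232.69 × 1.1396 (sell EUR at bid) = CHF 728,469.57
CHF 728,469.57 × 7.5953 (sell CHF at bid) = CNY 5,532,944.93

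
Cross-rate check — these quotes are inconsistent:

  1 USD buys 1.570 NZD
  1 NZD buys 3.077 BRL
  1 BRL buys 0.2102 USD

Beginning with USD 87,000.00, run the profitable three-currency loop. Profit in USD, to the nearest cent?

Profitable loop is USD → NZD → BRL → USD:
USD 87,000.00 × 1.570 = NZD 136,590.00
NZD 136,590.00 × 3.077 = BRL 420,287.43
BRL 420,287.43 × 0.2102 = USD 88,344.42
Profit = USD 88,344.42 − USD 87,000.00

Profit: USD 1,344.42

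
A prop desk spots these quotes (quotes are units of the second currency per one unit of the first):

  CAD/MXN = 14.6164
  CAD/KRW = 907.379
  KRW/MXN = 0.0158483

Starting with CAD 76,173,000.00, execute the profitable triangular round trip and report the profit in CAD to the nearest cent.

Profit: CAD 1,250,013.71

Profitable loop is CAD → MXN → KRW → CAD:
CAD 76,173,000.00 × 14.6164 = MXN 1,113,375,037.20
MXN 1,113,375,037.20 ÷ 0.0158483 = KRW 70,252,016,759
KRW 70,252,016,759 ÷ 907.379 = CAD 77,423,013.71
Profit = CAD 77,423,013.71 − CAD 76,173,000.00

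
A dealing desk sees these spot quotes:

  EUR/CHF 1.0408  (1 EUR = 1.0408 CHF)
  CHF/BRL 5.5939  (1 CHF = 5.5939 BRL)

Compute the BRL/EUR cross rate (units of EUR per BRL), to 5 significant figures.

BRL/EUR = 0.17176

1 BRL ÷ 5.5939 = 0.178766 CHF
0.178766 CHF ÷ 1.0408 = 0.171758 EUR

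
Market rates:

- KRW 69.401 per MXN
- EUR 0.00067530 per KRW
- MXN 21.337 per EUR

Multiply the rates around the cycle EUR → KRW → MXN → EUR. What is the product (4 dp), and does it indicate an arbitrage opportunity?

1.0000 (no arbitrage)

Around EUR → KRW → MXN → EUR: 1 ÷ 0.00067530 ÷ 69.401 ÷ 21.337 = 1.000010
Product ≈ 1 (deviation 0.001%, within rounding noise).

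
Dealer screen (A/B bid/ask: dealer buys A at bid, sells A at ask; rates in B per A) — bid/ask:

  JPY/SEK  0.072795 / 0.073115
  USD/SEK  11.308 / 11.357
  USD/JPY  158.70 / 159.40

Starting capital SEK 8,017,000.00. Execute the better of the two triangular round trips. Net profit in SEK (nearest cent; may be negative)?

Best loop SEK → USD → JPY → SEK:
SEK 8,017,000.00 ÷ 11.357 (buy USD at ask) = USD 705,908.25
USD 705,908.25 × 158.70 (sell USD at bid) = JPY 112,027,639
JPY 112,027,639 × 0.072795 (sell JPY at bid) = SEK 8,155,052.01

Net profit: SEK 138,052.01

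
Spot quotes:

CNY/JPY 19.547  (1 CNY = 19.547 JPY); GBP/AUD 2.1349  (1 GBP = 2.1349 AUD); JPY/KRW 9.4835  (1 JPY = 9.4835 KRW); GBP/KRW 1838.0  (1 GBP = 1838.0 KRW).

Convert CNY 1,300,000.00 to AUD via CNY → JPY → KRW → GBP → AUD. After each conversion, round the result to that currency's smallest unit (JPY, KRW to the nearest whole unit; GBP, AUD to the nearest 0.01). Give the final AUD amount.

CNY 1,300,000.00 × 19.547 = JPY 25,411,100
JPY 25,411,100 × 9.4835 = KRW 240,986,167
KRW 240,986,167 ÷ 1838.0 = GBP 131,113.26
GBP 131,113.26 × 2.1349 = AUD 279,913.70

AUD 279,913.70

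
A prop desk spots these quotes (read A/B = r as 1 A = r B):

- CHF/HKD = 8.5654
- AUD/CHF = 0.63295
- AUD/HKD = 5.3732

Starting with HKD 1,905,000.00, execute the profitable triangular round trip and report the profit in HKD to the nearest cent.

Profitable loop is HKD → AUD → CHF → HKD:
HKD 1,905,000.00 ÷ 5.3732 = AUD 354,537.33
AUD 354,537.33 × 0.63295 = CHF 224,404.41
CHF 224,404.41 × 8.5654 = HKD 1,922,113.49
Profit = HKD 1,922,113.49 − HKD 1,905,000.00

Profit: HKD 17,113.49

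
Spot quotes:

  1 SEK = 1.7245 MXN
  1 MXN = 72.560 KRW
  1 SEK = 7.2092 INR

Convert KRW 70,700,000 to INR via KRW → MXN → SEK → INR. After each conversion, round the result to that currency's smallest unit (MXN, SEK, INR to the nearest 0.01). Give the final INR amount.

INR 4,073,296.41

KRW 70,700,000 ÷ 72.560 = MXN 974,366.04
MXN 974,366.04 ÷ 1.7245 = SEK 565,013.65
SEK 565,013.65 × 7.2092 = INR 4,073,296.41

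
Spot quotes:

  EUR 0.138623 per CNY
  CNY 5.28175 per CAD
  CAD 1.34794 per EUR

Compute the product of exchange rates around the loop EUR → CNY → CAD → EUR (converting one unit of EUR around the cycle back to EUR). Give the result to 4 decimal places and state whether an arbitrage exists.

Around EUR → CNY → CAD → EUR: 1 ÷ 0.138623 ÷ 5.28175 ÷ 1.34794 = 1.013249
Product > 1; profitable direction is EUR → CNY → CAD → EUR.

1.0132 (arbitrage exists)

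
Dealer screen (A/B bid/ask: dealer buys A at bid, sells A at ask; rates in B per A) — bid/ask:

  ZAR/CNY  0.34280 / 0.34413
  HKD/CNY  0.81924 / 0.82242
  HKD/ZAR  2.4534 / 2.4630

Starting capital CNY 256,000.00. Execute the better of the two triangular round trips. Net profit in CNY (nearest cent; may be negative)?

Net profit: CNY 5,791.46

Best loop CNY → HKD → ZAR → CNY:
CNY 256,000.00 ÷ 0.82242 (buy HKD at ask) = HKD 311,276.48
HKD 311,276.48 × 2.4534 (sell HKD at bid) = ZAR 763,685.71
ZAR 763,685.71 × 0.34280 (sell ZAR at bid) = CNY 261,791.46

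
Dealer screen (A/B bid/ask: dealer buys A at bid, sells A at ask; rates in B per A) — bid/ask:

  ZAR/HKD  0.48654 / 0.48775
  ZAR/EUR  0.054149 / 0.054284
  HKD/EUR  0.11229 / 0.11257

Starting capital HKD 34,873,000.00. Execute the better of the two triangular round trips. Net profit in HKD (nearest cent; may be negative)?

Best loop HKD → EUR → ZAR → HKD:
HKD 34,873,000.00 × 0.11229 (sell HKD at bid) = EUR 3,915,889.17
EUR 3,915,889.17 ÷ 0.054284 (buy ZAR at ask) = ZAR 72,137,078.51
ZAR 72,137,078.51 × 0.48654 (sell ZAR at bid) = HKD 35,097,574.18

Net profit: HKD 224,574.18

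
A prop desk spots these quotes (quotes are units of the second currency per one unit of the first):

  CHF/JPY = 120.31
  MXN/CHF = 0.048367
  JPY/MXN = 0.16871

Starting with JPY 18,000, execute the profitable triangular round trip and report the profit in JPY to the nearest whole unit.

Profit: JPY 335

Profitable loop is JPY → CHF → MXN → JPY:
JPY 18,000 ÷ 120.31 = CHF 149.61
CHF 149.61 ÷ 0.048367 = MXN 3,093.30
MXN 3,093.30 ÷ 0.16871 = JPY 18,335
Profit = JPY 18,335 − JPY 18,000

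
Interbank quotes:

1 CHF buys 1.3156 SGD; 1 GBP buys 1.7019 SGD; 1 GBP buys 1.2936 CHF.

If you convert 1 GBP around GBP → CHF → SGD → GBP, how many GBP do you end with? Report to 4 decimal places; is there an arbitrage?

Around GBP → CHF → SGD → GBP: 1 × 1.2936 × 1.3156 ÷ 1.7019 = 0.999977
Product ≈ 1 (deviation 0.002%, within rounding noise).

1.0000 (no arbitrage)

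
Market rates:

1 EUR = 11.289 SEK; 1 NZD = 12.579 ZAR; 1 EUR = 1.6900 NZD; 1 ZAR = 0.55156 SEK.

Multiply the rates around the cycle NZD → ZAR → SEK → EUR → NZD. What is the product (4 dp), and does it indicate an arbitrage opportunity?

1.0387 (arbitrage exists)

Around NZD → ZAR → SEK → EUR → NZD: 1 × 12.579 × 0.55156 ÷ 11.289 × 1.6900 = 1.038652
Product > 1; profitable direction is NZD → ZAR → SEK → EUR → NZD.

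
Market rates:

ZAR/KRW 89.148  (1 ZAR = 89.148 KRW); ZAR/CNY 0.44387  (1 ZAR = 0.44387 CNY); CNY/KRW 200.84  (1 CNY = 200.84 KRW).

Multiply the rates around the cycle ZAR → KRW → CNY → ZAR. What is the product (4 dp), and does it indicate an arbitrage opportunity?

1.0000 (no arbitrage)

Around ZAR → KRW → CNY → ZAR: 1 × 89.148 ÷ 200.84 ÷ 0.44387 = 1.000013
Product ≈ 1 (deviation 0.001%, within rounding noise).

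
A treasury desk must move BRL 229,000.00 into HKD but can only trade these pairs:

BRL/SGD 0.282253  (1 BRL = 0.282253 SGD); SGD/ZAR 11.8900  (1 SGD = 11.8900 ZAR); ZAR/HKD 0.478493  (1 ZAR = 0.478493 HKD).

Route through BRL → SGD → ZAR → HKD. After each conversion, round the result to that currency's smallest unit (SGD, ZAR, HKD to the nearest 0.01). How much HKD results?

HKD 367,732.08

BRL 229,000.00 × 0.282253 = SGD 64,635.94
SGD 64,635.94 × 11.8900 = ZAR 768,521.33
ZAR 768,521.33 × 0.478493 = HKD 367,732.08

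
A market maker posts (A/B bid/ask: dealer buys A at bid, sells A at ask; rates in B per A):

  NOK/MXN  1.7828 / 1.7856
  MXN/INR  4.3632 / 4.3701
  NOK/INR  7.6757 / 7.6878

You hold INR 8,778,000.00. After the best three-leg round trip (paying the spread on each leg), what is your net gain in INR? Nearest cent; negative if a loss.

Net profit: INR 103,805.25

Best loop INR → NOK → MXN → INR:
INR 8,778,000.00 ÷ 7.6878 (buy NOK at ask) = NOK 1,141,809.10
NOK 1,141,809.10 × 1.7828 (sell NOK at bid) = MXN 2,035,617.26
MXN 2,035,617.26 × 4.3632 (sell MXN at bid) = INR 8,881,805.25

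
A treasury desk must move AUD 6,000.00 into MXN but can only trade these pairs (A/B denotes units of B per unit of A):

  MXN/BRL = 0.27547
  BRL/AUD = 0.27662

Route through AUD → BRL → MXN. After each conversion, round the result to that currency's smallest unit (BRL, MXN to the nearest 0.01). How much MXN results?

AUD 6,000.00 ÷ 0.27662 = BRL 21,690.41
BRL 21,690.41 ÷ 0.27547 = MXN 78,739.64

MXN 78,739.64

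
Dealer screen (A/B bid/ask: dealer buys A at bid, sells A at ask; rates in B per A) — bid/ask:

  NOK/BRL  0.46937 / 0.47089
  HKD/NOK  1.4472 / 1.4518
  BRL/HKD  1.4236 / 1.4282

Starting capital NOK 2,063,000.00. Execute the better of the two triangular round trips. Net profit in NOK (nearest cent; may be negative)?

Net profit: NOK 49,924.31

Best loop NOK → HKD → BRL → NOK:
NOK 2,063,000.00 ÷ 1.4518 (buy HKD at ask) = HKD 1,420,994.63
HKD 1,420,994.63 ÷ 1.4282 (buy BRL at ask) = BRL 994,954.93
BRL 994,954.93 ÷ 0.47089 (buy NOK at ask) = NOK 2,112,924.31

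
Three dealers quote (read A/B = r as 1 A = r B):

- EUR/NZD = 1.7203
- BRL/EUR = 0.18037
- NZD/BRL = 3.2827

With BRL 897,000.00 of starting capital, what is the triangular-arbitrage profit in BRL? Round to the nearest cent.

Profit: BRL 16,675.82

Profitable loop is BRL → EUR → NZD → BRL:
BRL 897,000.00 × 0.18037 = EUR 161,791.89
EUR 161,791.89 × 1.7203 = NZD 278,330.59
NZD 278,330.59 × 3.2827 = BRL 913,675.82
Profit = BRL 913,675.82 − BRL 897,000.00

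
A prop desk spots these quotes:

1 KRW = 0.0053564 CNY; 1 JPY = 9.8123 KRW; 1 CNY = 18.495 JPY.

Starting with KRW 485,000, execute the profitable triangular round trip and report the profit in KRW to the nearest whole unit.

Profit: KRW 13,935

Profitable loop is KRW → JPY → CNY → KRW:
KRW 485,000 ÷ 9.8123 = JPY 49,428
JPY 49,428 ÷ 18.495 = CNY 2,672.49
CNY 2,672.49 ÷ 0.0053564 = KRW 498,935
Profit = KRW 498,935 − KRW 485,000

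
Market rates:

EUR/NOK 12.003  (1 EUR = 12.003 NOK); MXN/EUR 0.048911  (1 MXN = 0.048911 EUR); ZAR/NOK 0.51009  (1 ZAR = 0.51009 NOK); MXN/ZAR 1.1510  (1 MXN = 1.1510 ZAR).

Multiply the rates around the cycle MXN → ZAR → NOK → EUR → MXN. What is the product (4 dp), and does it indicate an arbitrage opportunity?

1.0001 (no arbitrage)

Around MXN → ZAR → NOK → EUR → MXN: 1 × 1.1510 × 0.51009 ÷ 12.003 ÷ 0.048911 = 1.000059
Product ≈ 1 (deviation 0.006%, within rounding noise).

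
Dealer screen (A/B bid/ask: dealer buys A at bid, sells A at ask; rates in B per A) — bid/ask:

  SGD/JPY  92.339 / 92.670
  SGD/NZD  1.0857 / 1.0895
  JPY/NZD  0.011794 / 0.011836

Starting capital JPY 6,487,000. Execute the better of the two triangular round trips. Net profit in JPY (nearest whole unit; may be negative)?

Best loop JPY → NZD → SGD → JPY:
JPY 6,487,000 × 0.011794 (sell JPY at bid) = NZD 76,507.68
NZD 76,507.68 ÷ 1.0895 (buy SGD at ask) = SGD 70,222.74
SGD 70,222.74 × 92.339 (sell SGD at bid) = JPY 6,484,298

Net result: JPY -2,702 (no profitable arbitrage after spreads)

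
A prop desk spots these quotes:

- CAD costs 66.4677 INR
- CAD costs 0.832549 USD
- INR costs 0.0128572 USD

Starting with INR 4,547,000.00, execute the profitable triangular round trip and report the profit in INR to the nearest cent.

Profit: INR 120,369.69

Profitable loop is INR → USD → CAD → INR:
INR 4,547,000.00 × 0.0128572 = USD 58,461.69
USD 58,461.69 ÷ 0.832549 = CAD 70,220.12
CAD 70,220.12 × 66.4677 = INR 4,667,369.69
Profit = INR 4,667,369.69 − INR 4,547,000.00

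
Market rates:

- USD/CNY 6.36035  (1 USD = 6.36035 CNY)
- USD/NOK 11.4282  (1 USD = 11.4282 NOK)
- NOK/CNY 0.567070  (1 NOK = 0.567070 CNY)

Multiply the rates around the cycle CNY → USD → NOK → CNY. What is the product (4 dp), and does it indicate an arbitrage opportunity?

1.0189 (arbitrage exists)

Around CNY → USD → NOK → CNY: 1 ÷ 6.36035 × 11.4282 × 0.567070 = 1.018905
Product > 1; profitable direction is CNY → USD → NOK → CNY.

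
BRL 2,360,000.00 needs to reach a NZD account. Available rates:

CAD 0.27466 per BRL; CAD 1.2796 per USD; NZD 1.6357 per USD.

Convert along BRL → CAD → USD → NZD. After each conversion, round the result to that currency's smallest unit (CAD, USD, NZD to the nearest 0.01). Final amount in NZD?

NZD 828,584.58

BRL 2,360,000.00 × 0.27466 = CAD 648,197.60
CAD 648,197.60 ÷ 1.2796 = USD 506,562.68
USD 506,562.68 × 1.6357 = NZD 828,584.58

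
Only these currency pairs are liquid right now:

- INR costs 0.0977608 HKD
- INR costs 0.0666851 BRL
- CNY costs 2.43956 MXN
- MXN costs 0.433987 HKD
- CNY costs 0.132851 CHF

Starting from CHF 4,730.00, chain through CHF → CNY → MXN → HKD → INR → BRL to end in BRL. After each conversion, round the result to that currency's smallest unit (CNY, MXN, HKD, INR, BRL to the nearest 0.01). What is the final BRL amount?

BRL 25,712.75

CHF 4,730.00 ÷ 0.132851 = CNY 35,603.80
CNY 35,603.80 × 2.43956 = MXN 86,857.61
MXN 86,857.61 × 0.433987 = HKD 37,695.07
HKD 37,695.07 ÷ 0.0977608 = INR 385,584.71
INR 385,584.71 × 0.0666851 = BRL 25,712.75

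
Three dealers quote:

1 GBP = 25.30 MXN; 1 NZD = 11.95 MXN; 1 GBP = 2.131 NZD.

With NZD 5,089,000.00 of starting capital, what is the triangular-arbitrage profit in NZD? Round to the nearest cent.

Profitable loop is NZD → MXN → GBP → NZD:
NZD 5,089,000.00 × 11.95 = MXN 60,813,550.00
MXN 60,813,550.00 ÷ 25.30 = GBP 2,403,697.63
GBP 2,403,697.63 × 2.131 = NZD 5,122,279.65
Profit = NZD 5,122,279.65 − NZD 5,089,000.00

Profit: NZD 33,279.65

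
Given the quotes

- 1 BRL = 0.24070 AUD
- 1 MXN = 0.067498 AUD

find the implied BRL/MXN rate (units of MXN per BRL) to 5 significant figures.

1 BRL × 0.24070 = 0.2407 AUD
0.2407 AUD ÷ 0.067498 = 3.56603 MXN

BRL/MXN = 3.5660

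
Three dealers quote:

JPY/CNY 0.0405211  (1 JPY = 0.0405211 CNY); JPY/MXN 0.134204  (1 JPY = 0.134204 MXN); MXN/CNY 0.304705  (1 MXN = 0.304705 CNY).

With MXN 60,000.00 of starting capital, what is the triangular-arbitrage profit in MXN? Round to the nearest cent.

Profit: MXN 550.13

Profitable loop is MXN → CNY → JPY → MXN:
MXN 60,000.00 × 0.304705 = CNY 18,282.30
CNY 18,282.30 ÷ 0.0405211 = JPY 451,180
JPY 451,180 × 0.134204 = MXN 60,550.13
Profit = MXN 60,550.13 − MXN 60,000.00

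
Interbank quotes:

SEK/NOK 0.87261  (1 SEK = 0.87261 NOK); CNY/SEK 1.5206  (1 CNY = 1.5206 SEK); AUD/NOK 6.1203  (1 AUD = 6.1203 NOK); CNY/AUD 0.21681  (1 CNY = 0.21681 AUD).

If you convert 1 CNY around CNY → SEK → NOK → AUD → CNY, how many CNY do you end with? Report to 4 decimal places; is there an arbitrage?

Around CNY → SEK → NOK → AUD → CNY: 1 × 1.5206 × 0.87261 ÷ 6.1203 ÷ 0.21681 = 0.999961
Product ≈ 1 (deviation 0.004%, within rounding noise).

1.0000 (no arbitrage)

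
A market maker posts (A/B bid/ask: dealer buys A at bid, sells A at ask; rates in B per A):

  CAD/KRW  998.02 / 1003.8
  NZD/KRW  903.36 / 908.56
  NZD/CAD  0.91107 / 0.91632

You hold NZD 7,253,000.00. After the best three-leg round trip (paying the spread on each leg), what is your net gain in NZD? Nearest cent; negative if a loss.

Best loop NZD → CAD → KRW → NZD:
NZD 7,253,000.00 × 0.91107 (sell NZD at bid) = CAD 6,607,990.71
CAD 6,607,990.71 × 998.02 (sell CAD at bid) = KRW 6,594,906,888
KRW 6,594,906,888 ÷ 908.56 (buy NZD at ask) = NZD 7,258,636.62

Net profit: NZD 5,636.62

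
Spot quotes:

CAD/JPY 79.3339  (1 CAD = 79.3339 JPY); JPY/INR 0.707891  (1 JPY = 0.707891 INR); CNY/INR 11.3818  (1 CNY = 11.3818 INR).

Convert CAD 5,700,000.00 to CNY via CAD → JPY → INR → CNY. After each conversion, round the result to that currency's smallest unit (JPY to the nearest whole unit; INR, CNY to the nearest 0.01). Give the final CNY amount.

CNY 28,124,777.86

CAD 5,700,000.00 × 79.3339 = JPY 452,203,230
JPY 452,203,230 × 0.707891 = INR 320,110,596.69
INR 320,110,596.69 ÷ 11.3818 = CNY 28,124,777.86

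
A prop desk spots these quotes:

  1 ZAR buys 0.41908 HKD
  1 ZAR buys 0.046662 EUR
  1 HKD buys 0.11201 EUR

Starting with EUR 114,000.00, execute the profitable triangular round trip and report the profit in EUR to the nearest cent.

Profit: EUR 681.99

Profitable loop is EUR → ZAR → HKD → EUR:
EUR 114,000.00 ÷ 0.046662 = ZAR 2,443,101.45
ZAR 2,443,101.45 × 0.41908 = HKD 1,023,854.96
HKD 1,023,854.96 × 0.11201 = EUR 114,681.99
Profit = EUR 114,681.99 − EUR 114,000.00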